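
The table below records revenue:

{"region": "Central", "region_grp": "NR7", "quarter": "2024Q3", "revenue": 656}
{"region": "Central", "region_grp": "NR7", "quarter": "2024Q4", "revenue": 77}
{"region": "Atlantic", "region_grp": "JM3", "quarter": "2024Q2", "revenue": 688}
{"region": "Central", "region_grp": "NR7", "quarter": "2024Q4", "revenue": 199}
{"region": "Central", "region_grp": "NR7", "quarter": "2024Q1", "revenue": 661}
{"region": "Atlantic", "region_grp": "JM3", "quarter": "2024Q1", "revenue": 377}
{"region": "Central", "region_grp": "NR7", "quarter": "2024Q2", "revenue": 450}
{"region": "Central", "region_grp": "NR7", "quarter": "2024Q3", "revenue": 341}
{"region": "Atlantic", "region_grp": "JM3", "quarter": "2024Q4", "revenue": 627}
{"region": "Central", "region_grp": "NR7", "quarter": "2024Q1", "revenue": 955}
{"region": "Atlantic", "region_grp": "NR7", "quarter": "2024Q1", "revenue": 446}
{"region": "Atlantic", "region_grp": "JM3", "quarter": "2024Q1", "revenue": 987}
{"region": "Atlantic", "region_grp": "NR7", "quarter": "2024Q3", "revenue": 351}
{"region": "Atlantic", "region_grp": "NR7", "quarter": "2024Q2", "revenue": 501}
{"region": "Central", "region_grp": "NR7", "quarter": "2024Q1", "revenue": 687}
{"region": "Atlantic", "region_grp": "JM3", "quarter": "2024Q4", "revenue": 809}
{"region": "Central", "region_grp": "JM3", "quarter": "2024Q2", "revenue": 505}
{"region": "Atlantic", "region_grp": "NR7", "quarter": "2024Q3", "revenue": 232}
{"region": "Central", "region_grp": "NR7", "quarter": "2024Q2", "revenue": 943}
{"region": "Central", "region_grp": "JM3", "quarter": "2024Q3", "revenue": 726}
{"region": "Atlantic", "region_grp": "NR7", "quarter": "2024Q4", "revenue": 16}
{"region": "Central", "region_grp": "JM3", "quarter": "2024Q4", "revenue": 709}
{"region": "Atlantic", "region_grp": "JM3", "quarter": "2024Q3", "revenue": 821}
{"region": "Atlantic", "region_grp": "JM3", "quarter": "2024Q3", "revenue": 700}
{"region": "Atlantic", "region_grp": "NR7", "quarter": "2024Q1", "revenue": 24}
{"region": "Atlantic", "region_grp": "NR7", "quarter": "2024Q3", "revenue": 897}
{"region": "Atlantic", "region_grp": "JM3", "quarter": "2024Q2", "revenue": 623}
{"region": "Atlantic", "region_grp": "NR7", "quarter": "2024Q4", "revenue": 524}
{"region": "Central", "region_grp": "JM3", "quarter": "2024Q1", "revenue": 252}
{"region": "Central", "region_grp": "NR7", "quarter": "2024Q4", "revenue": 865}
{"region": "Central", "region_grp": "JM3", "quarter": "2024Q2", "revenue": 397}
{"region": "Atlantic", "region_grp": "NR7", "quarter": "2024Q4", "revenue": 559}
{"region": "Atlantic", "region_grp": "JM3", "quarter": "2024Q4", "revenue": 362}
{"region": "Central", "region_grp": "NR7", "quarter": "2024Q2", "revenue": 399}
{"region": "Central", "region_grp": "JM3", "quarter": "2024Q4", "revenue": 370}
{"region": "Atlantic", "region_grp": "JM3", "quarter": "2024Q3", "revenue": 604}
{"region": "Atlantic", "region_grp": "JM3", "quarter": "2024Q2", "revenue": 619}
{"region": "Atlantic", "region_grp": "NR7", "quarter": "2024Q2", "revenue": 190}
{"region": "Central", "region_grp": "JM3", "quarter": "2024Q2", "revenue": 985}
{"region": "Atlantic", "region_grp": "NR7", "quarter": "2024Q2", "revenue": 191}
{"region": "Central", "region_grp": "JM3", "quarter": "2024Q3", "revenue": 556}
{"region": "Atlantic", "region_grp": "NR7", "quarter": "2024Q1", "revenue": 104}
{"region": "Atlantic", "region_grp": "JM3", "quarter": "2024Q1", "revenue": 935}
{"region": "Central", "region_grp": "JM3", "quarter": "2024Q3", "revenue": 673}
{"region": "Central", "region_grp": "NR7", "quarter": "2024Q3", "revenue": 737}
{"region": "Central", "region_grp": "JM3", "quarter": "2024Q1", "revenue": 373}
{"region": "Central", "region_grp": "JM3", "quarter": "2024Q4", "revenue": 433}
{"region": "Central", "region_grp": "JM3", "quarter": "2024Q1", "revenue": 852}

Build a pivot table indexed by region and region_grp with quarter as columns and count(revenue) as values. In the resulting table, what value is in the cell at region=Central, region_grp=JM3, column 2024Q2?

Rows with region=Central, region_grp=JM3 and quarter=2024Q2: revenue values are 505, 397, 985.
3 rows match — count = 3.

3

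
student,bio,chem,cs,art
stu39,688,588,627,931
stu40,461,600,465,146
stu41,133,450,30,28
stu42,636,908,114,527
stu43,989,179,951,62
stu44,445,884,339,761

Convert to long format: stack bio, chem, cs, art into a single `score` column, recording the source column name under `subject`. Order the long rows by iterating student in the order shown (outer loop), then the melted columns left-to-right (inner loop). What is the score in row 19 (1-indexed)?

24 rows total (6 × 4). Row 19: index ⌊(19-1)/4⌋ = 4 into student → stu43; (19-1) mod 4 = 2 into the melted columns → cs.
So row 19 is (stu43, cs, 951); score = 951.

951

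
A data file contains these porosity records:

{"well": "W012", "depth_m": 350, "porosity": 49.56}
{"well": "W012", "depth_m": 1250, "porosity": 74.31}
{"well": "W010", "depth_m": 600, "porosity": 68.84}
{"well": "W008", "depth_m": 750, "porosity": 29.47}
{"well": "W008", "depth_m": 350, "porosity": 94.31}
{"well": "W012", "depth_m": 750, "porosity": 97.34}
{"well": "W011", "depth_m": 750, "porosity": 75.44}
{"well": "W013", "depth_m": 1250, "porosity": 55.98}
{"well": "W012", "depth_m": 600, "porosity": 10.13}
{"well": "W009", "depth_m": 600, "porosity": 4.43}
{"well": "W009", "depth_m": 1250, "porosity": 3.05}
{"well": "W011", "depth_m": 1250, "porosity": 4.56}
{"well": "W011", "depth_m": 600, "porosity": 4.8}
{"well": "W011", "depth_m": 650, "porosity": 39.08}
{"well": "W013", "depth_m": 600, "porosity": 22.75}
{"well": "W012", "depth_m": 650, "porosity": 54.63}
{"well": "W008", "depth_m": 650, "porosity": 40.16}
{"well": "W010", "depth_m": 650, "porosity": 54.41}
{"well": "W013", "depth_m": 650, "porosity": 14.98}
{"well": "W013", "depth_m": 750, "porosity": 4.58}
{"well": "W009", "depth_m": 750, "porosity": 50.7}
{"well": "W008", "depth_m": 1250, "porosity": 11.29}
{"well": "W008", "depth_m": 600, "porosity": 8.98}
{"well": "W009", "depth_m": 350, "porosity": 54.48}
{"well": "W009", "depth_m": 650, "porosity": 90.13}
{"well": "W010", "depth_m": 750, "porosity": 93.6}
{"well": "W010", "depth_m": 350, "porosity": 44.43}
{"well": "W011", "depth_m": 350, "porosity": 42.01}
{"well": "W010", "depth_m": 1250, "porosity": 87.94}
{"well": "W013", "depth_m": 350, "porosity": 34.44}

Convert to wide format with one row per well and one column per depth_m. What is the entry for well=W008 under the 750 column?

29.47

Wide layout: rows indexed by well, columns are the 5 distinct depth_m values (350, 1250, 600, 750, 650).
Cell (well=W008, depth_m=750) draws from the long row where well=W008 and depth_m=750, which has porosity=29.47.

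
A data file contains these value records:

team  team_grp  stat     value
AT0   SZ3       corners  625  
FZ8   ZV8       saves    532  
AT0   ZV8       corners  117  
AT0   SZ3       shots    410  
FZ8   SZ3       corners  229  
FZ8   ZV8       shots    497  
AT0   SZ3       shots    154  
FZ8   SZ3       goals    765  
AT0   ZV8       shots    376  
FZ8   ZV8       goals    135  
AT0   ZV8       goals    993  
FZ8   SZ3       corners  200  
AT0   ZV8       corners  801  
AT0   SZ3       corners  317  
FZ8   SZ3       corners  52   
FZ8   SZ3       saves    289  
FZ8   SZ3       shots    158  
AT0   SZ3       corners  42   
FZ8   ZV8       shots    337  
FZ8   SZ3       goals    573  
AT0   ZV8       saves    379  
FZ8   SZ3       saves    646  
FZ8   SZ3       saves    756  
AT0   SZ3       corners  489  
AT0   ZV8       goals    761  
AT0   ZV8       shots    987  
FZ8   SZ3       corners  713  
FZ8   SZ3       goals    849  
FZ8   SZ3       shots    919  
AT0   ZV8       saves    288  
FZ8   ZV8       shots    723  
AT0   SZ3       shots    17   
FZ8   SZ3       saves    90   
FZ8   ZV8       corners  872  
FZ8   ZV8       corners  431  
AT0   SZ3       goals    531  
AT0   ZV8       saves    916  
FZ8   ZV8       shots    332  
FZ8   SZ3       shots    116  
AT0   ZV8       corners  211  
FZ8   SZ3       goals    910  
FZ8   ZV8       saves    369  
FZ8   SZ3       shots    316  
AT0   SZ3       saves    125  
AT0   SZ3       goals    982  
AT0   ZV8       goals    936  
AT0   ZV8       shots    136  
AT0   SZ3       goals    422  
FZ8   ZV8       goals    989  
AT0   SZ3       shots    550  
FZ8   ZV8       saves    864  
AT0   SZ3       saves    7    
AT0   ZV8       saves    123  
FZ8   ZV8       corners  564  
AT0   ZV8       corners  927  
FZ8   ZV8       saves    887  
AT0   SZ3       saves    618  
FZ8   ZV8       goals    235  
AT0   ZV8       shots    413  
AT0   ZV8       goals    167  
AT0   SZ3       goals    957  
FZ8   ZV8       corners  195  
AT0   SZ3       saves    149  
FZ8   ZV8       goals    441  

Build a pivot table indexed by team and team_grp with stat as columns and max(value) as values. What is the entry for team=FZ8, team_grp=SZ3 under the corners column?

Rows with team=FZ8, team_grp=SZ3 and stat=corners: value values are 229, 200, 52, 713.
max(229, 200, 52, 713) = 713.

713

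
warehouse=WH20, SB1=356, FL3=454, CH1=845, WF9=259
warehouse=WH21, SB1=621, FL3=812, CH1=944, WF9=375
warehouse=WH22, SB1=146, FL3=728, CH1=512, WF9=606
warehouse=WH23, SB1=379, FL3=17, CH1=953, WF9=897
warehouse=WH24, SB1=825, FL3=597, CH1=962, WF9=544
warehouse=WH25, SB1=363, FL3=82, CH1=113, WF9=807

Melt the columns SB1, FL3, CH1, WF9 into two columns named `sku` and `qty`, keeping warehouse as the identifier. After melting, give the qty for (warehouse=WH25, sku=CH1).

113

Unpivoting turns each (warehouse, wide-column) pair into one long row.
The wide cell at row WH25, column CH1 holds 113, so the long row (WH25, CH1) has qty=113.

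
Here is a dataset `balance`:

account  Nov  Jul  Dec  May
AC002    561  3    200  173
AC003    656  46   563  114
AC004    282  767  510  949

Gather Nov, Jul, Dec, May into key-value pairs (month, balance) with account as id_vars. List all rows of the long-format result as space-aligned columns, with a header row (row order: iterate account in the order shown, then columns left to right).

account  month  balance
AC002    Nov    561    
AC002    Jul    3      
AC002    Dec    200    
AC002    May    173    
AC003    Nov    656    
AC003    Jul    46     
AC003    Dec    563    
AC003    May    114    
AC004    Nov    282    
AC004    Jul    767    
AC004    Dec    510    
AC004    May    949    

Each (account, column) pair becomes one row: 3 × 4 = 12 rows.
For example, (AC002, Nov) → balance=561.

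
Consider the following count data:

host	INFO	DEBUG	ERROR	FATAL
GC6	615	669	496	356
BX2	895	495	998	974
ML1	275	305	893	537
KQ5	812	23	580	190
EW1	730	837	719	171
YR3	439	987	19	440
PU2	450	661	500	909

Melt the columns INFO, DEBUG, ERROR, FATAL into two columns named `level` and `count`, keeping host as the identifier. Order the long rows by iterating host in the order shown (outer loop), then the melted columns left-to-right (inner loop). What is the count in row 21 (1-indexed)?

439

28 rows total (7 × 4). Row 21: index ⌊(21-1)/4⌋ = 5 into host → YR3; (21-1) mod 4 = 0 into the melted columns → INFO.
So row 21 is (YR3, INFO, 439); count = 439.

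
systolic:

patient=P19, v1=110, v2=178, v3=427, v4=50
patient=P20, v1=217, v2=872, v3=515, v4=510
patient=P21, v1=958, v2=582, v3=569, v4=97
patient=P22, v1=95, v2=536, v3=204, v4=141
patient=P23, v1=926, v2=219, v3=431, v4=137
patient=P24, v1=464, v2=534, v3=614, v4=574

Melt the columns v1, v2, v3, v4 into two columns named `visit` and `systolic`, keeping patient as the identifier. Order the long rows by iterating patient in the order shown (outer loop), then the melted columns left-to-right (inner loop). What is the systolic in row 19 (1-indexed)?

431

24 rows total (6 × 4). Row 19: index ⌊(19-1)/4⌋ = 4 into patient → P23; (19-1) mod 4 = 2 into the melted columns → v3.
So row 19 is (P23, v3, 431); systolic = 431.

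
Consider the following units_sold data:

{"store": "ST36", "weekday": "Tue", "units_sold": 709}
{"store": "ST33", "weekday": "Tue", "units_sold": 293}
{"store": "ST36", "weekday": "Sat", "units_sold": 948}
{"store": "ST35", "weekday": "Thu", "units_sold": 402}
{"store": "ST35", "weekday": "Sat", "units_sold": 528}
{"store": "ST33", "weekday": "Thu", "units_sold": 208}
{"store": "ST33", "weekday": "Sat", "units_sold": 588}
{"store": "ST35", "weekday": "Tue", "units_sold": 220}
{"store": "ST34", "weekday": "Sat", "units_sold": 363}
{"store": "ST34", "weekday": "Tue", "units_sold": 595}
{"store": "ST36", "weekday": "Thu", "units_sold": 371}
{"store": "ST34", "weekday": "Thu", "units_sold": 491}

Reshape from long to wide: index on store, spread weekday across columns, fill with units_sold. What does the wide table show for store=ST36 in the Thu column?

371

Wide layout: rows indexed by store, columns are the 3 distinct weekday values (Tue, Sat, Thu).
Cell (store=ST36, weekday=Thu) draws from the long row where store=ST36 and weekday=Thu, which has units_sold=371.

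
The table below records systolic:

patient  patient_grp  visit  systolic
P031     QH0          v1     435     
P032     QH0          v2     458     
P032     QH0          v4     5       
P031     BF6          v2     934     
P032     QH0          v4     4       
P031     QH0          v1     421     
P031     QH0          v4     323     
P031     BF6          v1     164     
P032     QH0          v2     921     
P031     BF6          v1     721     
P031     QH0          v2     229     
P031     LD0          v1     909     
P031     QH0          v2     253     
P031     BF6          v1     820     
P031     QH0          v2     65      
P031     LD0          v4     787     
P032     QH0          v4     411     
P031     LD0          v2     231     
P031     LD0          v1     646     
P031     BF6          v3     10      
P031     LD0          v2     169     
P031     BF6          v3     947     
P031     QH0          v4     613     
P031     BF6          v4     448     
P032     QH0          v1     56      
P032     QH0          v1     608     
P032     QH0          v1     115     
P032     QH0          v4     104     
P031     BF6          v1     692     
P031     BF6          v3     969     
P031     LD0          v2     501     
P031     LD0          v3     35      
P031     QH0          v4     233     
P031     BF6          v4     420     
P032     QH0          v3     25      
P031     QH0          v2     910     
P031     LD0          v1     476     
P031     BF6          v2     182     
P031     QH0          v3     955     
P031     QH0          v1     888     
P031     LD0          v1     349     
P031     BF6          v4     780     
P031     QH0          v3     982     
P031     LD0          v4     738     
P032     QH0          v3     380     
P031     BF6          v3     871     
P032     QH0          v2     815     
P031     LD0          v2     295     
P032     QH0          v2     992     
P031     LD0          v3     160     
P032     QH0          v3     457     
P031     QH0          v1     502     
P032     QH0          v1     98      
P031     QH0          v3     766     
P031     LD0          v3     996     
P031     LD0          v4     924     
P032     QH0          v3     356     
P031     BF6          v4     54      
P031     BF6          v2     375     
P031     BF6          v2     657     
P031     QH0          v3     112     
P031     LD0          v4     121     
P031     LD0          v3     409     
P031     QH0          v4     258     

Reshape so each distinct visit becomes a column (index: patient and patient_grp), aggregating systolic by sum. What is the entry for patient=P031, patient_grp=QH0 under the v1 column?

2246

Rows with patient=P031, patient_grp=QH0 and visit=v1: systolic values are 435, 421, 888, 502.
435 + 421 + 888 + 502 = 2246.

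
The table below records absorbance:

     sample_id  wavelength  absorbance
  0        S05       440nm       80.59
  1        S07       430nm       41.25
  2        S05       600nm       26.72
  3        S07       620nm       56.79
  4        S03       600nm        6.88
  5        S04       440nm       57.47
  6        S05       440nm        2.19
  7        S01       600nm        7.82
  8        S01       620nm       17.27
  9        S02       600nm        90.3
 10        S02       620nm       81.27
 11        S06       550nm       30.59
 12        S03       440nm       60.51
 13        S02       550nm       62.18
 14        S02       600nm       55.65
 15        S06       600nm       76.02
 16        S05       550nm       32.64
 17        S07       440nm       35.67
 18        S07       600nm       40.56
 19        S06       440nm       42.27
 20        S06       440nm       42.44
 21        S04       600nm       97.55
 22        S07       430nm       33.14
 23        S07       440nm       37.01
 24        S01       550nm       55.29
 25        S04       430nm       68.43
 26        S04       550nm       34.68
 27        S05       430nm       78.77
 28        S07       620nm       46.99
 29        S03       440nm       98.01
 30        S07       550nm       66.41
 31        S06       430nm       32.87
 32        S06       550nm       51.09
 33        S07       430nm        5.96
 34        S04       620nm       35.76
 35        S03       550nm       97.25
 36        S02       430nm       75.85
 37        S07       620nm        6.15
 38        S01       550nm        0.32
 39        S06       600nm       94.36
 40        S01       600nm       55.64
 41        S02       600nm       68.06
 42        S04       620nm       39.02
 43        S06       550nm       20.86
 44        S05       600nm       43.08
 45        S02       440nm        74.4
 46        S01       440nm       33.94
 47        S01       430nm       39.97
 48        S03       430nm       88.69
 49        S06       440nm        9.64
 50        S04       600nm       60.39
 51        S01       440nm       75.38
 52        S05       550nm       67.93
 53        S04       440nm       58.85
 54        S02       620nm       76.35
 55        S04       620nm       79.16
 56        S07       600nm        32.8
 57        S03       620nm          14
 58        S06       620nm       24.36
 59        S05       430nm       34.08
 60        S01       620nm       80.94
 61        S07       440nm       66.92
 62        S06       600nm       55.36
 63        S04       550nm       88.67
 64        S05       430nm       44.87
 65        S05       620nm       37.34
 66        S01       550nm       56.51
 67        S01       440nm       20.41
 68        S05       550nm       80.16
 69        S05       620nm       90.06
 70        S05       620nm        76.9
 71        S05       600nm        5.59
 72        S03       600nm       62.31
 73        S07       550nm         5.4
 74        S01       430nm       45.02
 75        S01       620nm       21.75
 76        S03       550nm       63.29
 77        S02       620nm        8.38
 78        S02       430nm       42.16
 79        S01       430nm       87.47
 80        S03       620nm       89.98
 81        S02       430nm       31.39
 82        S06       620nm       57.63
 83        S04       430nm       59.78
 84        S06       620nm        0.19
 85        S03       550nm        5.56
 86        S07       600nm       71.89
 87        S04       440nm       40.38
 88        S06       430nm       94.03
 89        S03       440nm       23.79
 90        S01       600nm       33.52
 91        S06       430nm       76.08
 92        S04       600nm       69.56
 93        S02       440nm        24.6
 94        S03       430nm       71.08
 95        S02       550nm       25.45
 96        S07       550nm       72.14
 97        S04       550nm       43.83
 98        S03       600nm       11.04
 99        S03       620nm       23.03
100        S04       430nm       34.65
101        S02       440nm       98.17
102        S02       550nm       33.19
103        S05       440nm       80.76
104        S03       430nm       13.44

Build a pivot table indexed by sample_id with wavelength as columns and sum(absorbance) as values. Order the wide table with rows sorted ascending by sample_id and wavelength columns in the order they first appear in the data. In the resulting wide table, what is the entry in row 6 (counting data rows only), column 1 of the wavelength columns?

94.35

With rows sorted ascending by sample_id, row 6 is sample_id=S06. wavelength columns in first-appearance order: 440nm, 430nm, 600nm, 620nm, 550nm; column 1 is 440nm.
Long rows with sample_id=S06, wavelength=440nm: 42.27 + 42.44 + 9.64 = 94.35.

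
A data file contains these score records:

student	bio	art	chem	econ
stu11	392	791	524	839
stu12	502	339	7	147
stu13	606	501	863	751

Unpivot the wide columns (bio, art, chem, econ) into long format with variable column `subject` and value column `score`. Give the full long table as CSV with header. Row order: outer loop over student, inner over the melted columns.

student,subject,score
stu11,bio,392
stu11,art,791
stu11,chem,524
stu11,econ,839
stu12,bio,502
stu12,art,339
stu12,chem,7
stu12,econ,147
stu13,bio,606
stu13,art,501
stu13,chem,863
stu13,econ,751

Each (student, column) pair becomes one row: 3 × 4 = 12 rows.
For example, (stu11, bio) → score=392.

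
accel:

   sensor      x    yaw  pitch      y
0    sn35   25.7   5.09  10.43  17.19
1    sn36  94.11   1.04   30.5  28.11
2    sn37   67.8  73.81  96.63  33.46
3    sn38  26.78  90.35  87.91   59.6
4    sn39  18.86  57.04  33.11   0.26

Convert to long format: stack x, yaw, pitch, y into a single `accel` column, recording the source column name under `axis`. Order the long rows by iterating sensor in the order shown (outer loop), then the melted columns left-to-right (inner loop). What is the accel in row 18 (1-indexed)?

20 rows total (5 × 4). Row 18: index ⌊(18-1)/4⌋ = 4 into sensor → sn39; (18-1) mod 4 = 1 into the melted columns → yaw.
So row 18 is (sn39, yaw, 57.04); accel = 57.04.

57.04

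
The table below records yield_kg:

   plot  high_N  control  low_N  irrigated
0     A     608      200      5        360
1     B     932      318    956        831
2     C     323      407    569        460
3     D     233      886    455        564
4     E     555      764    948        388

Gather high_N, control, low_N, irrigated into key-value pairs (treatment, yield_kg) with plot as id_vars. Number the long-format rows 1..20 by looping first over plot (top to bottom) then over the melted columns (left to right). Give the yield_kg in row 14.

20 rows total (5 × 4). Row 14: index ⌊(14-1)/4⌋ = 3 into plot → D; (14-1) mod 4 = 1 into the melted columns → control.
So row 14 is (D, control, 886); yield_kg = 886.

886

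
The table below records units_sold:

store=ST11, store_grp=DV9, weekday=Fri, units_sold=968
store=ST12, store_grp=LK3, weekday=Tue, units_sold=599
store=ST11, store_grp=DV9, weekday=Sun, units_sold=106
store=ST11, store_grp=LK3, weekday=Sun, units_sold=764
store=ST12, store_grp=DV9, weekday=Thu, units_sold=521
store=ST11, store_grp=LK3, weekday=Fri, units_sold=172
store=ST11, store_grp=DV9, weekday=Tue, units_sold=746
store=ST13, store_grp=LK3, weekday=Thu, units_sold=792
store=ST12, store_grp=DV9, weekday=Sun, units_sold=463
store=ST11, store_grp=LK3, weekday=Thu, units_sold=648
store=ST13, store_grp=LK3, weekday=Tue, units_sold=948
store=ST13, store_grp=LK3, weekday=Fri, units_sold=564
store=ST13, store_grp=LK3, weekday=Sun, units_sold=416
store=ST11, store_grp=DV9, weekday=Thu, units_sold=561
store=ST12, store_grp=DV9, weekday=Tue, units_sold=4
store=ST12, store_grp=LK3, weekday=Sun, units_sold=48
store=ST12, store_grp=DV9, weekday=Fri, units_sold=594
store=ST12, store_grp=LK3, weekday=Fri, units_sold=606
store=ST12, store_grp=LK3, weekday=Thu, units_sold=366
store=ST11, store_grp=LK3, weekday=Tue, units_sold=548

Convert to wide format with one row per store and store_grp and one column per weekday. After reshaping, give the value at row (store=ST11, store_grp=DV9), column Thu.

561

Wide layout: rows indexed by store and store_grp, columns are the 4 distinct weekday values (Fri, Tue, Sun, Thu).
Cell (store=ST11, store_grp=DV9, weekday=Thu) draws from the long row where store=ST11, store_grp=DV9 and weekday=Thu, which has units_sold=561.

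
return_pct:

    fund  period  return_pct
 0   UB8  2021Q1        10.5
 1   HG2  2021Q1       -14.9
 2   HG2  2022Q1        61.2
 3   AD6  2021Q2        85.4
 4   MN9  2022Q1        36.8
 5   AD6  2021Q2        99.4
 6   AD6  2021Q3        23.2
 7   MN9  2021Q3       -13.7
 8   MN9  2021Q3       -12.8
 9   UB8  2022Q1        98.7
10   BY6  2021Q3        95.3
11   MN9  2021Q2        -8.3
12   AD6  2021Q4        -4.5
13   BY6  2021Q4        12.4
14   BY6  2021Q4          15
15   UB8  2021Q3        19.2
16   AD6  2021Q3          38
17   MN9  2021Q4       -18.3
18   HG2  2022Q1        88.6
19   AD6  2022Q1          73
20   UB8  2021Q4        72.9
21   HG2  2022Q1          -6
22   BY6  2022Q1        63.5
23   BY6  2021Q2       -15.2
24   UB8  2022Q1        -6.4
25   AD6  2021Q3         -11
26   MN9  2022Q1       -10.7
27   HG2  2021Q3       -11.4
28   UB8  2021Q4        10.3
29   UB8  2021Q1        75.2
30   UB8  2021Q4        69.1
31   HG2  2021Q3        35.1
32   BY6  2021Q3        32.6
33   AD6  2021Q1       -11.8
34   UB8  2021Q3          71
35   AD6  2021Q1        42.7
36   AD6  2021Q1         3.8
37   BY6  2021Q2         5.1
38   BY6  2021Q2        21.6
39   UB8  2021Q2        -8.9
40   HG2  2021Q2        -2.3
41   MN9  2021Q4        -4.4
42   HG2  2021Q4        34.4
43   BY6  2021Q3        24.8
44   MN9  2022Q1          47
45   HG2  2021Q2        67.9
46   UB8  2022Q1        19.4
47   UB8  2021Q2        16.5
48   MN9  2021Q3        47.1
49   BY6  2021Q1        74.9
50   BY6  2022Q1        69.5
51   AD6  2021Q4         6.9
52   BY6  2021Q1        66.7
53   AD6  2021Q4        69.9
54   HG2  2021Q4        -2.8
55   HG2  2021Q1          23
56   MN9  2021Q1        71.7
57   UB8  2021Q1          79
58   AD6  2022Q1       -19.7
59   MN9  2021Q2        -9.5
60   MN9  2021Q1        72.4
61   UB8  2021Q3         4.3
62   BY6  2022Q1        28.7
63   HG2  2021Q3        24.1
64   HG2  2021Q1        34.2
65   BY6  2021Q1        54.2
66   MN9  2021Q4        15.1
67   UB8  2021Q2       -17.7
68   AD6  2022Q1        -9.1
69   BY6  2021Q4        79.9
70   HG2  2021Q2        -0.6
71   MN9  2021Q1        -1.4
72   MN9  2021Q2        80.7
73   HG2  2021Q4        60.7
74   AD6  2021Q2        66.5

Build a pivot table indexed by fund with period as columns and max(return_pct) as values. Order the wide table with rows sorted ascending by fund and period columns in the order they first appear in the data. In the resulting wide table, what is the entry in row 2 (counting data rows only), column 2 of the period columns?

With rows sorted ascending by fund, row 2 is fund=BY6. period columns in first-appearance order: 2021Q1, 2022Q1, 2021Q2, 2021Q3, 2021Q4; column 2 is 2022Q1.
Long rows with fund=BY6, period=2022Q1: max(63.5, 69.5, 28.7) = 69.5.

69.5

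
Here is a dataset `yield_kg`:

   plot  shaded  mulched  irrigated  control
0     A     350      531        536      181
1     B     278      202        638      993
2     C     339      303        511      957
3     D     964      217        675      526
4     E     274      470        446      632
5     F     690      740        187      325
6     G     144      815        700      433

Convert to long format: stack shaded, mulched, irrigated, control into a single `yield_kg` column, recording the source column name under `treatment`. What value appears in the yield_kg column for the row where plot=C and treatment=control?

957

Unpivoting turns each (plot, wide-column) pair into one long row.
The wide cell at row C, column control holds 957, so the long row (C, control) has yield_kg=957.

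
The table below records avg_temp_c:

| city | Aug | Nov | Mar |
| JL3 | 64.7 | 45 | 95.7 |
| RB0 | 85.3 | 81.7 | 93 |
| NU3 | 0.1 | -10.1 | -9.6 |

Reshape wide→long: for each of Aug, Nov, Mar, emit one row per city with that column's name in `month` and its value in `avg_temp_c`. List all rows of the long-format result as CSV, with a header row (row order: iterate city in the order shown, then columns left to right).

city,month,avg_temp_c
JL3,Aug,64.7
JL3,Nov,45
JL3,Mar,95.7
RB0,Aug,85.3
RB0,Nov,81.7
RB0,Mar,93
NU3,Aug,0.1
NU3,Nov,-10.1
NU3,Mar,-9.6

Each (city, column) pair becomes one row: 3 × 3 = 9 rows.
For example, (JL3, Aug) → avg_temp_c=64.7.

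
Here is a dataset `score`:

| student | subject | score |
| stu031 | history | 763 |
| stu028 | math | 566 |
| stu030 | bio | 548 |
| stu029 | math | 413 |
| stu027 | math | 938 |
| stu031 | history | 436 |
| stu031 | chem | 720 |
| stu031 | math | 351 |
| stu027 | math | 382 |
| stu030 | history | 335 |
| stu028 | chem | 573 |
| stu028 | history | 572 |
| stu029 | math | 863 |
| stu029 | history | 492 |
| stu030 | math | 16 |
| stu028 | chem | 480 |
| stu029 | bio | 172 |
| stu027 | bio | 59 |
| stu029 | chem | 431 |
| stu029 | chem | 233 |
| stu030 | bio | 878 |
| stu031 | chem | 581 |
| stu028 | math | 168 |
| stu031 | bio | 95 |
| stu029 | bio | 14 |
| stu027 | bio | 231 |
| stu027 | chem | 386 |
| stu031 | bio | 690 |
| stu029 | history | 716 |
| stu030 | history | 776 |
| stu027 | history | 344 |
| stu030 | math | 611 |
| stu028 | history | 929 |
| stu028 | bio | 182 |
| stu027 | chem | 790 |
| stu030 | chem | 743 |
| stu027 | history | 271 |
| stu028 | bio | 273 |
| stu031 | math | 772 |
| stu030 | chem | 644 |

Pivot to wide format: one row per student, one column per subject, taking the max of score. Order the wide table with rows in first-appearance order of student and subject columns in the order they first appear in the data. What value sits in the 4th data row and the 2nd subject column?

863

With rows in first-appearance order of student, row 4 is student=stu029. subject columns in first-appearance order: history, math, bio, chem; column 2 is math.
Long rows with student=stu029, subject=math: max(413, 863) = 863.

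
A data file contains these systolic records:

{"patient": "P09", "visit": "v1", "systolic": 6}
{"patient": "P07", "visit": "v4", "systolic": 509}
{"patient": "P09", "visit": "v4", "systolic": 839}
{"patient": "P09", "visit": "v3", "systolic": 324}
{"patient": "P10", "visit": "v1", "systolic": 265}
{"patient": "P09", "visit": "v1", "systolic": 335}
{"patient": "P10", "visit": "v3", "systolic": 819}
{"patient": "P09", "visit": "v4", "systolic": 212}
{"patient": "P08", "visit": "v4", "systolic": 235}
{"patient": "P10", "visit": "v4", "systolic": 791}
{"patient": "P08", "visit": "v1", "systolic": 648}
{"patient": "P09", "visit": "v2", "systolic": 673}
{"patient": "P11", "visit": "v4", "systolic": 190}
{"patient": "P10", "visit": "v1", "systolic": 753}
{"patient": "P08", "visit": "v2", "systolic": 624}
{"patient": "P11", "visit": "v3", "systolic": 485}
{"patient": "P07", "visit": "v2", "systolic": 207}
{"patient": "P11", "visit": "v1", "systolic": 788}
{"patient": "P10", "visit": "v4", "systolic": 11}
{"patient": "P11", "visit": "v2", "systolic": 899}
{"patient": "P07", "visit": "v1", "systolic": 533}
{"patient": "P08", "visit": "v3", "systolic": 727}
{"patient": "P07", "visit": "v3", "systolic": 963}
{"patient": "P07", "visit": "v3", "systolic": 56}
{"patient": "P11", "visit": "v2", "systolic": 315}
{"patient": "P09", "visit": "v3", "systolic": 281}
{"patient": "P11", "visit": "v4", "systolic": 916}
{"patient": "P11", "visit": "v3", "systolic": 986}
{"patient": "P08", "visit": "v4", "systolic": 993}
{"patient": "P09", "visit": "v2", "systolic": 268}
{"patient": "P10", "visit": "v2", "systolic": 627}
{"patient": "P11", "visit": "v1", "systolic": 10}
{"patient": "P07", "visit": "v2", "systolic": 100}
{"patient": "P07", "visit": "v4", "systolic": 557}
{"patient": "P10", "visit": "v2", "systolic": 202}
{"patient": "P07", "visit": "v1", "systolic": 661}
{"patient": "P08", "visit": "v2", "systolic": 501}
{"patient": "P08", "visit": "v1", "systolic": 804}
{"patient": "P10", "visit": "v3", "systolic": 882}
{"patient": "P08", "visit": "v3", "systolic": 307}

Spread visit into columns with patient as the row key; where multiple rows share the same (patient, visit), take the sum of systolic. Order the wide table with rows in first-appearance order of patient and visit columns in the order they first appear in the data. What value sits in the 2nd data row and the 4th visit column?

307

With rows in first-appearance order of patient, row 2 is patient=P07. visit columns in first-appearance order: v1, v4, v3, v2; column 4 is v2.
Long rows with patient=P07, visit=v2: 207 + 100 = 307.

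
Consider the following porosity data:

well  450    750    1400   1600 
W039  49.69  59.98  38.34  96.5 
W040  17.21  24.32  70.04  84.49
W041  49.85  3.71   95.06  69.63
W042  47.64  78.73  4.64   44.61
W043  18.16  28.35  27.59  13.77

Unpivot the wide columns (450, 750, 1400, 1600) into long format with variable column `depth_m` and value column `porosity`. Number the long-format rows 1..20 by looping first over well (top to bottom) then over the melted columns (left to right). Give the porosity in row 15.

20 rows total (5 × 4). Row 15: index ⌊(15-1)/4⌋ = 3 into well → W042; (15-1) mod 4 = 2 into the melted columns → 1400.
So row 15 is (W042, 1400, 4.64); porosity = 4.64.

4.64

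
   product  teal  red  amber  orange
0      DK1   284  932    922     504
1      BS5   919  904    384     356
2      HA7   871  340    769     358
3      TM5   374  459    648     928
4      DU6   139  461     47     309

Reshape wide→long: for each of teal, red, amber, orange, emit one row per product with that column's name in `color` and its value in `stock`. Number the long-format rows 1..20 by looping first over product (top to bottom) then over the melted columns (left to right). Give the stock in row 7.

384

20 rows total (5 × 4). Row 7: index ⌊(7-1)/4⌋ = 1 into product → BS5; (7-1) mod 4 = 2 into the melted columns → amber.
So row 7 is (BS5, amber, 384); stock = 384.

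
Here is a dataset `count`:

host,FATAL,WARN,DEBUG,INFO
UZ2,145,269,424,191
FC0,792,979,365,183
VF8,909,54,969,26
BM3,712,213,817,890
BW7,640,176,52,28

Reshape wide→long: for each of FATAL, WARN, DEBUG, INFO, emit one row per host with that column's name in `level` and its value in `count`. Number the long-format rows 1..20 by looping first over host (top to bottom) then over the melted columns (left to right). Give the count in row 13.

20 rows total (5 × 4). Row 13: index ⌊(13-1)/4⌋ = 3 into host → BM3; (13-1) mod 4 = 0 into the melted columns → FATAL.
So row 13 is (BM3, FATAL, 712); count = 712.

712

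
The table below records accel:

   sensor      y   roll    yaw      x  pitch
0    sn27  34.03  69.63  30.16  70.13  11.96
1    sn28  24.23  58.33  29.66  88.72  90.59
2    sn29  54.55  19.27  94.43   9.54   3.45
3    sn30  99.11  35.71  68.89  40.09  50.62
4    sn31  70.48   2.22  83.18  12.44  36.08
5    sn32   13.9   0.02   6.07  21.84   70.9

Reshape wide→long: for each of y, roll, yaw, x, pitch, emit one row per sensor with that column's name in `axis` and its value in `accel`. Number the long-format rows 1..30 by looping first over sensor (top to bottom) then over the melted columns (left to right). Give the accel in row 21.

70.48

30 rows total (6 × 5). Row 21: index ⌊(21-1)/5⌋ = 4 into sensor → sn31; (21-1) mod 5 = 0 into the melted columns → y.
So row 21 is (sn31, y, 70.48); accel = 70.48.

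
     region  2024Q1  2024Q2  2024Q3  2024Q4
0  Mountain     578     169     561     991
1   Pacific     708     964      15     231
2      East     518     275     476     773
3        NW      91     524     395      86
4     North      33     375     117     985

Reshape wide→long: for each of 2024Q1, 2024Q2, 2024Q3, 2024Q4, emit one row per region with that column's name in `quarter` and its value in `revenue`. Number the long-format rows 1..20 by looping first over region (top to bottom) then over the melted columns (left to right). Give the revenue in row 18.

375

20 rows total (5 × 4). Row 18: index ⌊(18-1)/4⌋ = 4 into region → North; (18-1) mod 4 = 1 into the melted columns → 2024Q2.
So row 18 is (North, 2024Q2, 375); revenue = 375.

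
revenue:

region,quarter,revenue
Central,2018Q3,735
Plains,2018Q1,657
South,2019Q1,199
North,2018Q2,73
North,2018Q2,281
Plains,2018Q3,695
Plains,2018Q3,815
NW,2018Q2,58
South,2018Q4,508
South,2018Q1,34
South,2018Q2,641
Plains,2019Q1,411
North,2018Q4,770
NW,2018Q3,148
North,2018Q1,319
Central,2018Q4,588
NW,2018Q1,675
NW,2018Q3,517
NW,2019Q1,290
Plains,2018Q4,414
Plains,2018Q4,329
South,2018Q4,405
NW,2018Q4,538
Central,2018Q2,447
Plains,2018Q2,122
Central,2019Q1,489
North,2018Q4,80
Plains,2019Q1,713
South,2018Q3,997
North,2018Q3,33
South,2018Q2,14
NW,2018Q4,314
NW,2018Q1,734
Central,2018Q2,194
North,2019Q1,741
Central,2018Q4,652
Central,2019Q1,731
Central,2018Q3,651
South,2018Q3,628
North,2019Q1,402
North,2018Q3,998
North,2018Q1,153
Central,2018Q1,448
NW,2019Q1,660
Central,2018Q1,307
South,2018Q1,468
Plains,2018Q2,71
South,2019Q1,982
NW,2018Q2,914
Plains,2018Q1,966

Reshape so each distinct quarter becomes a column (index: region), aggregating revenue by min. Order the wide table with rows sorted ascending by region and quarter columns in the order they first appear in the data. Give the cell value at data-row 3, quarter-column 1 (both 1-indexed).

33

With rows sorted ascending by region, row 3 is region=North. quarter columns in first-appearance order: 2018Q3, 2018Q1, 2019Q1, 2018Q2, 2018Q4; column 1 is 2018Q3.
Long rows with region=North, quarter=2018Q3: min(33, 998) = 33.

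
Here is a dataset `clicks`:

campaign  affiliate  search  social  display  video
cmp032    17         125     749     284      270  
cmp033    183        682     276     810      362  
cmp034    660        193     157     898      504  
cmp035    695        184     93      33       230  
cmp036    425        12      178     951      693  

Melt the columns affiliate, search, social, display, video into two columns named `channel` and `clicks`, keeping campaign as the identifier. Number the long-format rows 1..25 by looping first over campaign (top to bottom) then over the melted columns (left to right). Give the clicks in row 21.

425

25 rows total (5 × 5). Row 21: index ⌊(21-1)/5⌋ = 4 into campaign → cmp036; (21-1) mod 5 = 0 into the melted columns → affiliate.
So row 21 is (cmp036, affiliate, 425); clicks = 425.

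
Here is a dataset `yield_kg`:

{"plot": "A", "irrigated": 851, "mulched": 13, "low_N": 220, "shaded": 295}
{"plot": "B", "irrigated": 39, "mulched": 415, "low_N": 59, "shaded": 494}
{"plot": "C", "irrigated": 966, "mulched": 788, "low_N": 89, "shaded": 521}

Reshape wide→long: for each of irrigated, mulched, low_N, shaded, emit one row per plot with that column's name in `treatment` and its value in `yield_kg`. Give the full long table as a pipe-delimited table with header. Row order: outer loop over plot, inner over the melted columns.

| plot | treatment | yield_kg |
| A | irrigated | 851 |
| A | mulched | 13 |
| A | low_N | 220 |
| A | shaded | 295 |
| B | irrigated | 39 |
| B | mulched | 415 |
| B | low_N | 59 |
| B | shaded | 494 |
| C | irrigated | 966 |
| C | mulched | 788 |
| C | low_N | 89 |
| C | shaded | 521 |

Each (plot, column) pair becomes one row: 3 × 4 = 12 rows.
For example, (A, irrigated) → yield_kg=851.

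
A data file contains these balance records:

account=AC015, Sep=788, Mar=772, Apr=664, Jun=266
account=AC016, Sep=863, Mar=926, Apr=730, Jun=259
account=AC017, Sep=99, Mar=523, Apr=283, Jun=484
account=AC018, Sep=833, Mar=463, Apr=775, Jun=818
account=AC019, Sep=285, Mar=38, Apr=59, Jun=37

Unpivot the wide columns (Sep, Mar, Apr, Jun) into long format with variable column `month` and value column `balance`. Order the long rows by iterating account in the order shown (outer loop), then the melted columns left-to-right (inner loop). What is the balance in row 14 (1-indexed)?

20 rows total (5 × 4). Row 14: index ⌊(14-1)/4⌋ = 3 into account → AC018; (14-1) mod 4 = 1 into the melted columns → Mar.
So row 14 is (AC018, Mar, 463); balance = 463.

463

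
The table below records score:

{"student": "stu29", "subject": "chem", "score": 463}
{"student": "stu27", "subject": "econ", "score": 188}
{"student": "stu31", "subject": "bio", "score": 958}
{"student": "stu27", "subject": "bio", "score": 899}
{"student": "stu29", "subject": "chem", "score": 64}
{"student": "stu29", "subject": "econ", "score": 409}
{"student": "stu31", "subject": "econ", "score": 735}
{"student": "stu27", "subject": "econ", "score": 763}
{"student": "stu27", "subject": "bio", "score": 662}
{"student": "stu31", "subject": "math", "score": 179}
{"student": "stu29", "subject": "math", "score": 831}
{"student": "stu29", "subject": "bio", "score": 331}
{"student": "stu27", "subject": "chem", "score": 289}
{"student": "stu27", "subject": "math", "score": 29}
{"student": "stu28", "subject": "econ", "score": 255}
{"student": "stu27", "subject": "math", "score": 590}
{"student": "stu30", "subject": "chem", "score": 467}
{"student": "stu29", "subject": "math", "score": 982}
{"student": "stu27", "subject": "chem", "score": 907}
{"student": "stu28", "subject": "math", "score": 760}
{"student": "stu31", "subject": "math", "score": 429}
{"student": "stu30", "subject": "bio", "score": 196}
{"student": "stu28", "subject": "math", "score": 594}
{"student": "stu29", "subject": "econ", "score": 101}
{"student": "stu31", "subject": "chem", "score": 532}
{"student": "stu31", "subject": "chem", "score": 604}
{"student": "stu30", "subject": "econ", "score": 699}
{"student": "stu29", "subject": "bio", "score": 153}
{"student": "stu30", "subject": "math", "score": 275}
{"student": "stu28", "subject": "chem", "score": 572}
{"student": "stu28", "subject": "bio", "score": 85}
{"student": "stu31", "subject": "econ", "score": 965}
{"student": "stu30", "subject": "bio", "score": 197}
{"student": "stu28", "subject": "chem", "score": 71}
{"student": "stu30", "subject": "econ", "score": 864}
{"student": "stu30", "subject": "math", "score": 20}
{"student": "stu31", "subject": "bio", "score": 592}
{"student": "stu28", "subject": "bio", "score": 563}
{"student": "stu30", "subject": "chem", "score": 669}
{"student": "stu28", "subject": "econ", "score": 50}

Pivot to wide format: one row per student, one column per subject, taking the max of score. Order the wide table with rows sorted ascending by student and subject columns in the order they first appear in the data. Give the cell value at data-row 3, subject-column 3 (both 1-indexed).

With rows sorted ascending by student, row 3 is student=stu29. subject columns in first-appearance order: chem, econ, bio, math; column 3 is bio.
Long rows with student=stu29, subject=bio: max(331, 153) = 331.

331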